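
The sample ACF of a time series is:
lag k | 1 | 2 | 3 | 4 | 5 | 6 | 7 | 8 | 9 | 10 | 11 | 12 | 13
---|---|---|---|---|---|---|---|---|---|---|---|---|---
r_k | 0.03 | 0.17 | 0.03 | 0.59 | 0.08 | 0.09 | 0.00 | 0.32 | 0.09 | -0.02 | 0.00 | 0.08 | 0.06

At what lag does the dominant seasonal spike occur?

4

The largest autocorrelation is r_4 = 0.59, with a weaker echo at lag 8 (0.32); the remaining lags stay at or below 0.17.
The dominant spike at lag 4 indicates a seasonal period of 4.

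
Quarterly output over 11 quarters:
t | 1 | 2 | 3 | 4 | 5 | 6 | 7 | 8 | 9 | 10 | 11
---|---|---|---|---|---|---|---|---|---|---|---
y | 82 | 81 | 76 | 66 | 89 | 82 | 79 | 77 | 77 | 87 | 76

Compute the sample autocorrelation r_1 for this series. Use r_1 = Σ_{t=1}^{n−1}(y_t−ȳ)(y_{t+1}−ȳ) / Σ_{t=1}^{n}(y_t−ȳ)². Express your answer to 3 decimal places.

-0.257

Mean ȳ = (82 + 81 + 76 + 66 + 89 + 82 + 79 + 77 + 77 + 87 + 76)/11 = 79.2727
Numerator Σ_{t=1}^{10}(y_t−ȳ)(y_{t+1}−ȳ) = -97.8926
Denominator Σ(y_t−ȳ)² = 380.1818
r_1 = -97.8926 / 380.1818 = -0.257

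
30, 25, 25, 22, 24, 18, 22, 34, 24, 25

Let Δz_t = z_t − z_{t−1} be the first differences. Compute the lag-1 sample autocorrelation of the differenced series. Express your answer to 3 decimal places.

First differences Δz: -5, 0, -3, 2, -6, 4, 12, -10, 1
Mean of differences = -0.5556
Numerator Σ(Δz_t−Δz̄)(Δz_{t+1}−Δz̄) = -124.8642
Denominator Σ(Δz_t−Δz̄)² = 332.2222
r_1(Δz) = -124.8642 / 332.2222 = -0.376

-0.376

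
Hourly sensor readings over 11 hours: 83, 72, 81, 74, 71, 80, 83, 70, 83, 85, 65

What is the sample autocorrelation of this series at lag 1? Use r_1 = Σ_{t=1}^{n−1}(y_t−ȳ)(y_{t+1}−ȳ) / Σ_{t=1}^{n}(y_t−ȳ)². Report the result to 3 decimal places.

-0.383

Mean ȳ = (83 + 72 + 81 + 74 + 71 + 80 + 83 + 70 + 83 + 85 + 65)/11 = 77.0000
Numerator Σ_{t=1}^{10}(y_t−ȳ)(y_{t+1}−ȳ) = -176.0000
Denominator Σ(y_t−ȳ)² = 460.0000
r_1 = -176.0000 / 460.0000 = -0.383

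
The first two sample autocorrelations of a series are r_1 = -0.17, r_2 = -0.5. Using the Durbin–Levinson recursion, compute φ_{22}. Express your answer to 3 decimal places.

-0.545

φ_{22} = (r_2 − r_1²) / (1 − r_1²)
r_1² = (-0.17)² = 0.0289
Numerator = -0.5 − 0.0289 = -0.5289; denominator = 1 − 0.0289 = 0.9711
φ_{22} = -0.5289 / 0.9711 = -0.545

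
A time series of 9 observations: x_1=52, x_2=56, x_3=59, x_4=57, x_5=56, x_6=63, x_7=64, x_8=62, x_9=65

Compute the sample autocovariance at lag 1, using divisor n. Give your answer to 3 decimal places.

7.395

Mean x̄ = (52 + 56 + 59 + 57 + 56 + 63 + 64 + 62 + 65)/9 = 59.3333
Σ_{t=1}^{8}(x_t−x̄)(x_{t+1}−x̄) = 66.5556
γ_1 = 66.5556 / 9 = 7.395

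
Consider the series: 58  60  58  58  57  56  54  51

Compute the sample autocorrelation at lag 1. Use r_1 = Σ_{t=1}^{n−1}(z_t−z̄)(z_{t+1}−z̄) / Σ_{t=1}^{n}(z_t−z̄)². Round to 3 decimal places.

0.504

Mean z̄ = (58 + 60 + 58 + 58 + 57 + 56 + 54 + 51)/8 = 56.5000
Numerator Σ_{t=1}^{7}(z_t−z̄)(z_{t+1}−z̄) = 28.2500
Denominator Σ(z_t−z̄)² = 56.0000
r_1 = 28.2500 / 56.0000 = 0.504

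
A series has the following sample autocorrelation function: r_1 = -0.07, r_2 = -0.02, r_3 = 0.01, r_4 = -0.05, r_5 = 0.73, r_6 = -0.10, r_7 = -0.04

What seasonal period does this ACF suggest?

5

The largest autocorrelation is r_5 = 0.73; the remaining lags stay at or below 0.01.
The dominant spike at lag 5 indicates a seasonal period of 5.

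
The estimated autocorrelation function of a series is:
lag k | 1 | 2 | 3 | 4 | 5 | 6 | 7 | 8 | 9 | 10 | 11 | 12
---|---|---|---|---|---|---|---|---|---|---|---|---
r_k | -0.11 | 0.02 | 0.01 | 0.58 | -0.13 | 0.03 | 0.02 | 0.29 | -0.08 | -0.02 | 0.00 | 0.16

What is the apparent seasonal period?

The largest autocorrelation is r_4 = 0.58, with weaker echoes at lags 8 (0.29) and 12 (0.16); the remaining lags stay at or below 0.03.
The dominant spike at lag 4 indicates a seasonal period of 4.

4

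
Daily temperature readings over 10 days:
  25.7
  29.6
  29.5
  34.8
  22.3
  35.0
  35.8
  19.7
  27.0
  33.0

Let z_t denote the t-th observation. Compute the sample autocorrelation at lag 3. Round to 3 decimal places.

0.337

Mean z̄ = (25.7 + 29.6 + 29.5 + 34.8 + 22.3 + 35.0 + 35.8 + 19.7 + 27.0 + 33.0)/10 = 29.2400
Σ(z_t−z̄)(z_{t+3}−z̄) = (-19.6824) + (-2.4984) + (1.4976) + (36.4736) + (66.2076) + (-12.9024) + (24.6656) = 93.7612
Denominator Σ(z_t−z̄)² = 278.1840
r_3 = 93.7612 / 278.1840 = 0.337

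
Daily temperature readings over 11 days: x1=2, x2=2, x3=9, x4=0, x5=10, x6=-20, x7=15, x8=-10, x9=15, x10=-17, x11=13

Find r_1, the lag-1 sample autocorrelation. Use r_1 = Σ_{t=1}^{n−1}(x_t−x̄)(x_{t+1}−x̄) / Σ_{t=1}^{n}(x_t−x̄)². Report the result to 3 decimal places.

Mean x̄ = (2 + 2 + 9 + 0 + 10 − 20 + 15 − 10 + 15 − 17 + 13)/11 = 1.7273
Numerator Σ_{t=1}^{10}(x_t−x̄)(x_{t+1}−x̄) = -1263.8926
Denominator Σ(x_t−x̄)² = 1564.1818
r_1 = -1263.8926 / 1564.1818 = -0.808

-0.808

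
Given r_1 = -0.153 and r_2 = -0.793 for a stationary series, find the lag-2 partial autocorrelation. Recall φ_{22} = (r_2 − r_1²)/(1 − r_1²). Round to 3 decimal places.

φ_{22} = (r_2 − r_1²) / (1 − r_1²)
r_1² = (-0.153)² = 0.023409
Numerator = -0.793 − 0.0234 = -0.8164; denominator = 1 − 0.0234 = 0.9766
φ_{22} = -0.8164 / 0.9766 = -0.836

-0.836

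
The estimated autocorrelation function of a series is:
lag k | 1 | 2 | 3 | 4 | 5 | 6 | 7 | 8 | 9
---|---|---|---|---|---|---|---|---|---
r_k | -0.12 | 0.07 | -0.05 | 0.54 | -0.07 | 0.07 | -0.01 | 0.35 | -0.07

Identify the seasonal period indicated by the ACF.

4

The largest autocorrelation is r_4 = 0.54, with a weaker echo at lag 8 (0.35); the remaining lags stay at or below 0.07.
The dominant spike at lag 4 indicates a seasonal period of 4.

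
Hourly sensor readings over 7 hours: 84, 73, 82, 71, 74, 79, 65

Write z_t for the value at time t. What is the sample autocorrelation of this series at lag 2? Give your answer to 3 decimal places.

0.214

Mean z̄ = (84 + 73 + 82 + 71 + 74 + 79 + 65)/7 = 75.4286
Σ(z_t−z̄)(z_{t+2}−z̄) = (56.3265) + (10.7551) + (-9.3878) + (-15.8163) + (14.8980) = 56.7755
Denominator Σ(z_t−z̄)² = 265.7143
r_2 = 56.7755 / 265.7143 = 0.214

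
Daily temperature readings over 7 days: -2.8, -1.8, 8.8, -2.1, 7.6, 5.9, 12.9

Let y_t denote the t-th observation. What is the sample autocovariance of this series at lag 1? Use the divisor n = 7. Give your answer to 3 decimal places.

-2.254

Mean ȳ = (-2.8 − 1.8 + 8.8 − 2.1 + 7.6 + 5.9 + 12.9)/7 = 4.0714
Deviations: -6.8714, -5.8714, 4.7286, -6.1714, 3.5286, 1.8286, 8.8286
Σ_{t=1}^{6}(y_t−ȳ)(y_{t+1}−ȳ) = -15.7808
γ_1 = -15.7808 / 7 = -2.254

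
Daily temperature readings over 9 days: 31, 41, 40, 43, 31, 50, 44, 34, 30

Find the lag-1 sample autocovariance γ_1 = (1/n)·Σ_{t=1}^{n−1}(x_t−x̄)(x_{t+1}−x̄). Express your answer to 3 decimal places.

Mean x̄ = (31 + 41 + 40 + 43 + 31 + 50 + 44 + 34 + 30)/9 = 38.2222
Σ_{t=1}^{8}(x_t−x̄)(x_{t+1}−x̄) = -47.8272
γ_1 = -47.8272 / 9 = -5.314

-5.314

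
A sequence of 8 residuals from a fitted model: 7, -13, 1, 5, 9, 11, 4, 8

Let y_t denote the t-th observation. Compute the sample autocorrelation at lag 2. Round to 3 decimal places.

Mean ȳ = (7 − 13 + 1 + 5 + 9 + 11 + 4 + 8)/8 = 4.0000
Deviations from mean: 3.0000, -17.0000, -3.0000, 1.0000, 5.0000, 7.0000, 0.0000, 4.0000
Σ(y_t−ȳ)(y_{t+2}−ȳ) = (-9.0000) + (-17.0000) + (-15.0000) + (7.0000) + (0.0000) + (28.0000) = -6.0000
Denominator Σ(y_t−ȳ)² = 398.0000
r_2 = -6.0000 / 398.0000 = -0.015

-0.015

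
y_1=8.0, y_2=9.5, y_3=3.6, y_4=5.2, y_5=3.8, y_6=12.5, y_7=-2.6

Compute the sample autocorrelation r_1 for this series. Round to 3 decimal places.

-0.466

Mean ȳ = (8.0 + 9.5 + 3.6 + 5.2 + 3.8 + 12.5 − 2.6)/7 = 5.7143
Deviations from mean: 2.2857, 3.7857, -2.1143, -0.5143, -1.9143, 6.7857, -8.3143
Σ(y_t−ȳ)(y_{t+1}−ȳ) = (8.6531) + (-8.0041) + (1.0873) + (0.9845) + (-12.9898) + (-56.4184) = -66.6873
Denominator Σ(y_t−ȳ)² = 143.1286
r_1 = -66.6873 / 143.1286 = -0.466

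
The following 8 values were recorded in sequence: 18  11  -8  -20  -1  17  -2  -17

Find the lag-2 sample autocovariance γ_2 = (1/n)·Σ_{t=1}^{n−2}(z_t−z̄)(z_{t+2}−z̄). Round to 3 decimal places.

-123.266

Mean z̄ = (18 + 11 − 8 − 20 − 1 + 17 − 2 − 17)/8 = -0.2500
Deviations: 18.2500, 11.2500, -7.7500, -19.7500, -0.7500, 17.2500, -1.7500, -16.7500
Σ_{t=1}^{6}(z_t−z̄)(z_{t+2}−z̄) = -986.1250
γ_2 = -986.1250 / 8 = -123.266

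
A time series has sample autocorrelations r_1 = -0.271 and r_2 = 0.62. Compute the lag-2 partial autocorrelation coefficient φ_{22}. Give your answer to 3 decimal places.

φ_{22} = (r_2 − r_1²) / (1 − r_1²)
r_1² = (-0.271)² = 0.073441
Numerator = 0.62 − 0.0734 = 0.5466; denominator = 1 − 0.0734 = 0.9266
φ_{22} = 0.5466 / 0.9266 = 0.590

0.590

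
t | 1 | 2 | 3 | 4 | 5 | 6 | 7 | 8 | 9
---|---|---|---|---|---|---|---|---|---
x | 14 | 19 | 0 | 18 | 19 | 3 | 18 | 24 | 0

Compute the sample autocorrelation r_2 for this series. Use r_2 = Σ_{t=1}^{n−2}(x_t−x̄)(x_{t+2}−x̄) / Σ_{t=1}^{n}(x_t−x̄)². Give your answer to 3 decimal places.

-0.378

Mean x̄ = (14 + 19 + 0 + 18 + 19 + 3 + 18 + 24 + 0)/9 = 12.7778
Numerator Σ_{t=1}^{7}(x_t−x̄)(x_{t+2}−x̄) = -257.6543
Denominator Σ(x_t−x̄)² = 681.5556
r_2 = -257.6543 / 681.5556 = -0.378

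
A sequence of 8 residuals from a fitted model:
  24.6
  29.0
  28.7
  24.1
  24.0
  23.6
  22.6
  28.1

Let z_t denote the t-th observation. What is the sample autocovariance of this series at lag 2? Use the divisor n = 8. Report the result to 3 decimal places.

Mean z̄ = (24.6 + 29.0 + 28.7 + 24.1 + 24.0 + 23.6 + 22.6 + 28.1)/8 = 25.5875
Deviations: -0.9875, 3.4125, 3.1125, -1.4875, -1.5875, -1.9875, -2.9875, 2.5125
Σ_{t=1}^{6}(z_t−z̄)(z_{t+2}−z̄) = -10.3853
γ_2 = -10.3853 / 8 = -1.298

-1.298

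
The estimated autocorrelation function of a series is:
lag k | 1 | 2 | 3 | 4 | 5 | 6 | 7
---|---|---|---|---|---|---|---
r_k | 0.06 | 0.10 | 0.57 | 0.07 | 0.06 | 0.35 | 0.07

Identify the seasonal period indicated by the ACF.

The largest autocorrelation is r_3 = 0.57, with a weaker echo at lag 6 (0.35); the remaining lags stay at or below 0.10.
The dominant spike at lag 3 indicates a seasonal period of 3.

3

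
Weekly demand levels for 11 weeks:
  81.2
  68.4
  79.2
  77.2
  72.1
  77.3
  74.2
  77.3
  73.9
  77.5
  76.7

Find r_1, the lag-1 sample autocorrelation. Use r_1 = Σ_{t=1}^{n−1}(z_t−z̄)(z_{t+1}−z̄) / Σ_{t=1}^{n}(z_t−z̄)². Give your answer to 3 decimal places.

Mean z̄ = (81.2 + 68.4 + 79.2 + 77.2 + 72.1 + 77.3 + 74.2 + 77.3 + 73.9 + 77.5 + 76.7)/11 = 75.9091
Numerator Σ_{t=1}^{10}(z_t−z̄)(z_{t+1}−z̄) = -79.8955
Denominator Σ(z_t−z̄)² = 125.3691
r_1 = -79.8955 / 125.3691 = -0.637

-0.637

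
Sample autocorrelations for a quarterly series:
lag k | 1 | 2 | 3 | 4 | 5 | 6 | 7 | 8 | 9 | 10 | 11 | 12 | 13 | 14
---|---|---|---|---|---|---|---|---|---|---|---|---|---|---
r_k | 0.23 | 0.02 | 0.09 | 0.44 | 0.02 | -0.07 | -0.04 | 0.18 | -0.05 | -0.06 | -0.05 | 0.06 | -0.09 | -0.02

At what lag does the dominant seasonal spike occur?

4

The largest autocorrelation is r_4 = 0.44; the remaining lags stay at or below 0.23. The elevated value at lag 1 (0.23), dropping to 0.02 at lag 2, reflects decaying short-term dependence rather than seasonality.
The dominant spike at lag 4 indicates a seasonal period of 4.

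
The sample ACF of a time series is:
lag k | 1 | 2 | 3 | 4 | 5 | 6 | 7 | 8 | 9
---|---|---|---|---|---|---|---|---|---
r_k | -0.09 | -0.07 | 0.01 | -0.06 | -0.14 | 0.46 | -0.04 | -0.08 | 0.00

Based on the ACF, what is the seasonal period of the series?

The largest autocorrelation is r_6 = 0.46; the remaining lags stay at or below 0.01.
The dominant spike at lag 6 indicates a seasonal period of 6.

6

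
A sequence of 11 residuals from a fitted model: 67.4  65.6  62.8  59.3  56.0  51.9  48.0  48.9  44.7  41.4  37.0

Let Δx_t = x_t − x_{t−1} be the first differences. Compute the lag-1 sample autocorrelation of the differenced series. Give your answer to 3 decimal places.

First differences Δx: -1.8, -2.8, -3.5, -3.3, -4.1, -3.9, 0.9, -4.2, -3.3, -4.4
Mean of differences = -3.0400
Numerator Σ(Δx_t−Δx̄)(Δx_{t+1}−Δx̄) = -5.8096
Denominator Σ(Δx_t−Δx̄)² = 22.5240
r_1(Δx) = -5.8096 / 22.5240 = -0.258

-0.258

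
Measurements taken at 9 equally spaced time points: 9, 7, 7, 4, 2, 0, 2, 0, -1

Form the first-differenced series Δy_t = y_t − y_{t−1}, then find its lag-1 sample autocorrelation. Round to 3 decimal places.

First differences Δy: -2, 0, -3, -2, -2, 2, -2, -1
Mean of differences = -1.2500
Numerator Σ(Δy_t−Δȳ)(Δy_{t+1}−Δȳ) = -6.3125
Denominator Σ(Δy_t−Δȳ)² = 17.5000
r_1(Δy) = -6.3125 / 17.5000 = -0.361

-0.361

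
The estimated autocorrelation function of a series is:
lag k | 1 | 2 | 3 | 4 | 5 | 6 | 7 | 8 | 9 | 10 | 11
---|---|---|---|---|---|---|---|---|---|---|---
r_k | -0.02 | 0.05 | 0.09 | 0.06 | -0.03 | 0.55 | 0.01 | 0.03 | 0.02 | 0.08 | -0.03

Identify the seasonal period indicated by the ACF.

6

The largest autocorrelation is r_6 = 0.55; the remaining lags stay at or below 0.09.
The dominant spike at lag 6 indicates a seasonal period of 6.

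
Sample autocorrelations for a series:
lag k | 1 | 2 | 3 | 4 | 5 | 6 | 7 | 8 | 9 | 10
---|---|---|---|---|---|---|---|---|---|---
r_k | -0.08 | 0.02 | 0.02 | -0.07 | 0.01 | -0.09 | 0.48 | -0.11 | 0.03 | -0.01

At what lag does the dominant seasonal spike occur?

The largest autocorrelation is r_7 = 0.48; the remaining lags stay at or below 0.03.
The dominant spike at lag 7 indicates a seasonal period of 7.

7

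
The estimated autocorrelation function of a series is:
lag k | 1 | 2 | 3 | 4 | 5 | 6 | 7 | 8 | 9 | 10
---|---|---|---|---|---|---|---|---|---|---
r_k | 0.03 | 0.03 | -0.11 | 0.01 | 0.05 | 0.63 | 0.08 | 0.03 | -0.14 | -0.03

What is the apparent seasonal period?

The largest autocorrelation is r_6 = 0.63; the remaining lags stay at or below 0.08.
The dominant spike at lag 6 indicates a seasonal period of 6.

6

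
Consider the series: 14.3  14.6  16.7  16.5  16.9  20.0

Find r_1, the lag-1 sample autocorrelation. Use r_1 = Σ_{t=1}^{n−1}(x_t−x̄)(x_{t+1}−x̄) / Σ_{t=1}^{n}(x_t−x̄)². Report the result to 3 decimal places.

0.249

Mean x̄ = (14.3 + 14.6 + 16.7 + 16.5 + 16.9 + 20.0)/6 = 16.5000
Deviations from mean: -2.2000, -1.9000, 0.2000, 0.0000, 0.4000, 3.5000
Σ(x_t−x̄)(x_{t+1}−x̄) = (4.1800) + (-0.3800) + (0.0000) + (0.0000) + (1.4000) = 5.2000
Denominator Σ(x_t−x̄)² = 20.9000
r_1 = 5.2000 / 20.9000 = 0.249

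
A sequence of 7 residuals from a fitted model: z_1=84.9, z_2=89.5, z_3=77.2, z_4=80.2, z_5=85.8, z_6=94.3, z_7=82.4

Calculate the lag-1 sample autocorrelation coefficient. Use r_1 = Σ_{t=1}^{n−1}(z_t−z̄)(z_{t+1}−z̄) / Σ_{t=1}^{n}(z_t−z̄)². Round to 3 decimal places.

Mean z̄ = (84.9 + 89.5 + 77.2 + 80.2 + 85.8 + 94.3 + 82.4)/7 = 84.9000
Σ(z_t−z̄)(z_{t+1}−z̄) = (0.0000) + (-35.4200) + (36.1900) + (-4.2300) + (8.4600) + (-23.5000) = -18.5000
Denominator Σ(z_t−z̄)² = 197.9600
r_1 = -18.5000 / 197.9600 = -0.093

-0.093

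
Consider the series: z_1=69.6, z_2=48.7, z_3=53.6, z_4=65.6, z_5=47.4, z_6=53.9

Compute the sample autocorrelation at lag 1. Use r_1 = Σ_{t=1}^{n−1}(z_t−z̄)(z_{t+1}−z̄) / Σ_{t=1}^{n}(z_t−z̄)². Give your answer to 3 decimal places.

Mean z̄ = (69.6 + 48.7 + 53.6 + 65.6 + 47.4 + 53.9)/6 = 56.4667
Σ(z_t−z̄)(z_{t+1}−z̄) = (-102.0022) + (22.2644) + (-26.1822) + (-82.8089) + (23.2711) = -165.4578
Denominator Σ(z_t−z̄)² = 413.2333
r_1 = -165.4578 / 413.2333 = -0.400

-0.400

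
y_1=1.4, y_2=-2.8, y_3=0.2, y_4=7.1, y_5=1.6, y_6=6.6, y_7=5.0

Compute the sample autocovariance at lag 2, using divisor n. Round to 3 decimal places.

Mean ȳ = (1.4 − 2.8 + 0.2 + 7.1 + 1.6 + 6.6 + 5.0)/7 = 2.7286
Deviations: -1.3286, -5.5286, -2.5286, 4.3714, -1.1286, 3.8714, 2.2714
Σ_{t=1}^{5}(y_t−ȳ)(y_{t+2}−ȳ) = -3.5945
γ_2 = -3.5945 / 7 = -0.513

-0.513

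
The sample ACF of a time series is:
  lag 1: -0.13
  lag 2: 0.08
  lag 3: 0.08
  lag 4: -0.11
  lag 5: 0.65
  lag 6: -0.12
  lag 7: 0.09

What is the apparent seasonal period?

5

The largest autocorrelation is r_5 = 0.65; the remaining lags stay at or below 0.09.
The dominant spike at lag 5 indicates a seasonal period of 5.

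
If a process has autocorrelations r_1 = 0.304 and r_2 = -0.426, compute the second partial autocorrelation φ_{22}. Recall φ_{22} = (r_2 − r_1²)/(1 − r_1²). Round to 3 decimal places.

φ_{22} = (r_2 − r_1²) / (1 − r_1²)
r_1² = (0.304)² = 0.092416
Numerator = -0.426 − 0.0924 = -0.5184; denominator = 1 − 0.0924 = 0.9076
φ_{22} = -0.5184 / 0.9076 = -0.571

-0.571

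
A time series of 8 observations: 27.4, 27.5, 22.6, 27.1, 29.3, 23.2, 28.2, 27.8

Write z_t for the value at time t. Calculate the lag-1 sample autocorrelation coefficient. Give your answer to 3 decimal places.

-0.399

Mean z̄ = (27.4 + 27.5 + 22.6 + 27.1 + 29.3 + 23.2 + 28.2 + 27.8)/8 = 26.6375
Σ(z_t−z̄)(z_{t+1}−z̄) = (0.6577) + (-3.4823) + (-1.8673) + (1.2314) + (-9.1523) + (-5.3711) + (1.8164) = -16.1677
Denominator Σ(z_t−z̄)² = 40.5388
r_1 = -16.1677 / 40.5388 = -0.399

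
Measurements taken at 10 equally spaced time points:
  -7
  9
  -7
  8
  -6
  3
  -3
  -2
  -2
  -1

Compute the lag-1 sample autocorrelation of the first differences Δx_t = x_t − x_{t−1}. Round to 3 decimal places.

-0.845

First differences Δx: 16, -16, 15, -14, 9, -6, 1, 0, 1
Mean of differences = 0.6667
Numerator Σ(Δx_t−Δx̄)(Δx_{t+1}−Δx̄) = -885.1111
Denominator Σ(Δx_t−Δx̄)² = 1048.0000
r_1(Δx) = -885.1111 / 1048.0000 = -0.845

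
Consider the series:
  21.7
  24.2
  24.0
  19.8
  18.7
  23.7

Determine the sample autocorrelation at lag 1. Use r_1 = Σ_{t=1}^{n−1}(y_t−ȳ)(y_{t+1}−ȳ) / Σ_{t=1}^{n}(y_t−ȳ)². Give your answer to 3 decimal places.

Mean ȳ = (21.7 + 24.2 + 24.0 + 19.8 + 18.7 + 23.7)/6 = 22.0167
Numerator Σ_{t=1}^{5}(y_t−ȳ)(y_{t+1}−ȳ) = 1.0114
Denominator Σ(y_t−ȳ)² = 27.5483
r_1 = 1.0114 / 27.5483 = 0.037

0.037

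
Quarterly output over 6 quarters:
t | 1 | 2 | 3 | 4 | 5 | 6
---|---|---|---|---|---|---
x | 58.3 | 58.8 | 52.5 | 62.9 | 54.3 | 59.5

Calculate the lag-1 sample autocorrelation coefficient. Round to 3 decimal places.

Mean x̄ = (58.3 + 58.8 + 52.5 + 62.9 + 54.3 + 59.5)/6 = 57.7167
Deviations from mean: 0.5833, 1.0833, -5.2167, 5.1833, -3.4167, 1.7833
Numerator Σ_{t=1}^{5}(x_t−x̄)(x_{t+1}−x̄) = -55.8619
Denominator Σ(x_t−x̄)² = 70.4483
r_1 = -55.8619 / 70.4483 = -0.793

-0.793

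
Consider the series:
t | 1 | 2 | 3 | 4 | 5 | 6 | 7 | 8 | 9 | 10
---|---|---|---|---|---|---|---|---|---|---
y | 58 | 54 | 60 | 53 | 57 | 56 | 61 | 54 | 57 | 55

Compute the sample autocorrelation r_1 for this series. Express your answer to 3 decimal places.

Mean ȳ = (58 + 54 + 60 + 53 + 57 + 56 + 61 + 54 + 57 + 55)/10 = 56.5000
Numerator Σ_{t=1}^{9}(y_t−ȳ)(y_{t+1}−ȳ) = -42.2500
Denominator Σ(y_t−ȳ)² = 62.5000
r_1 = -42.2500 / 62.5000 = -0.676

-0.676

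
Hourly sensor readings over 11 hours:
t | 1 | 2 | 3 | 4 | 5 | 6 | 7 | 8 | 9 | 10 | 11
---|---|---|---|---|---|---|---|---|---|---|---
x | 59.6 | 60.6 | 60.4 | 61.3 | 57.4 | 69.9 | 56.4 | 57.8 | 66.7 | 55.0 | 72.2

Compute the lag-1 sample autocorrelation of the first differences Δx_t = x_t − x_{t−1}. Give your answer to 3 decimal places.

-0.618

First differences Δx: 1.0, -0.2, 0.9, -3.9, 12.5, -13.5, 1.4, 8.9, -11.7, 17.2
Mean of differences = 1.2600
Numerator Σ(Δx_t−Δx̄)(Δx_{t+1}−Δx̄) = -527.7316
Denominator Σ(Δx_t−Δx̄)² = 853.5840
r_1(Δx) = -527.7316 / 853.5840 = -0.618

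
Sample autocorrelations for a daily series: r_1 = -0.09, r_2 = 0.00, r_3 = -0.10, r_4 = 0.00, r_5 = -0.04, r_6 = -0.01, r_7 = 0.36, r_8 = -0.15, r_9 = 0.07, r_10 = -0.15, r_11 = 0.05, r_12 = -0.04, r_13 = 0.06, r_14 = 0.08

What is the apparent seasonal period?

7

The largest autocorrelation is r_7 = 0.36; the remaining lags stay at or below 0.08.
The dominant spike at lag 7 indicates a seasonal period of 7.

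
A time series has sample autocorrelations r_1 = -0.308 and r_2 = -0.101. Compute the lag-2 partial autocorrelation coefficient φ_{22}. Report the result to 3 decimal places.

φ_{22} = (r_2 − r_1²) / (1 − r_1²)
r_1² = (-0.308)² = 0.094864
Numerator = -0.101 − 0.0949 = -0.1959; denominator = 1 − 0.0949 = 0.9051
φ_{22} = -0.1959 / 0.9051 = -0.216

-0.216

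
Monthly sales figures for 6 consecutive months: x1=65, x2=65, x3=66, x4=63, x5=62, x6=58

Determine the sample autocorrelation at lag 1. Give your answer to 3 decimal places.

0.334

Mean x̄ = (65 + 65 + 66 + 63 + 62 + 58)/6 = 63.1667
Deviations from mean: 1.8333, 1.8333, 2.8333, -0.1667, -1.1667, -5.1667
Numerator Σ_{t=1}^{5}(x_t−x̄)(x_{t+1}−x̄) = 14.3056
Denominator Σ(x_t−x̄)² = 42.8333
r_1 = 14.3056 / 42.8333 = 0.334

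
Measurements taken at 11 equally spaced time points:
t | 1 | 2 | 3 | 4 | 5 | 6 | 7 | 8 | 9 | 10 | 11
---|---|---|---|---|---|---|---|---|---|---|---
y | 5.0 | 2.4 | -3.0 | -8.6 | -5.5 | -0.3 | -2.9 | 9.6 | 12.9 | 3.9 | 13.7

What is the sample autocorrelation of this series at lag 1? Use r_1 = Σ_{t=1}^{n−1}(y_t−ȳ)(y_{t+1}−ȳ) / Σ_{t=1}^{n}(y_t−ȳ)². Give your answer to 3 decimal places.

0.463

Mean ȳ = (5.0 + 2.4 − 3.0 − 8.6 − 5.5 − 0.3 − 2.9 + 9.6 + 12.9 + 3.9 + 13.7)/11 = 2.4727
Numerator Σ_{t=1}^{10}(y_t−ȳ)(y_{t+1}−ȳ) = 253.0274
Denominator Σ(y_t−ȳ)² = 546.6818
r_1 = 253.0274 / 546.6818 = 0.463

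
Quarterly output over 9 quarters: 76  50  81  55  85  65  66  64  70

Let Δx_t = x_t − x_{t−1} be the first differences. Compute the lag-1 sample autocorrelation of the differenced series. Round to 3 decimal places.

-0.826

First differences Δx: -26, 31, -26, 30, -20, 1, -2, 6
Mean of differences = -0.7500
Numerator Σ(Δx_t−Δx̄)(Δx_{t+1}−Δx̄) = -3016.0625
Denominator Σ(Δx_t−Δx̄)² = 3649.5000
r_1(Δx) = -3016.0625 / 3649.5000 = -0.826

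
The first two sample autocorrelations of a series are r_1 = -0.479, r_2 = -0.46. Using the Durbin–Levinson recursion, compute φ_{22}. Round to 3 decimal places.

-0.895

φ_{22} = (r_2 − r_1²) / (1 − r_1²)
r_1² = (-0.479)² = 0.229441
Numerator = -0.46 − 0.2294 = -0.6894; denominator = 1 − 0.2294 = 0.7706
φ_{22} = -0.6894 / 0.7706 = -0.895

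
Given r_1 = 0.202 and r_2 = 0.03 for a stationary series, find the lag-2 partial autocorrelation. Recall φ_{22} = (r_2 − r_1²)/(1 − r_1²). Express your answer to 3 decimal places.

φ_{22} = (r_2 − r_1²) / (1 − r_1²)
r_1² = (0.202)² = 0.040804
Numerator = 0.03 − 0.0408 = -0.0108; denominator = 1 − 0.0408 = 0.9592
φ_{22} = -0.0108 / 0.9592 = -0.011

-0.011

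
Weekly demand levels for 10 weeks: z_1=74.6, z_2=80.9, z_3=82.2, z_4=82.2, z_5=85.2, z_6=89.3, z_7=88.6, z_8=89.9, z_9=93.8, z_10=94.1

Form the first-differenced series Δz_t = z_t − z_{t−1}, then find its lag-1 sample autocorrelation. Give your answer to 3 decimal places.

-0.229

First differences Δz: 6.3, 1.3, 0.0, 3.0, 4.1, -0.7, 1.3, 3.9, 0.3
Mean of differences = 2.1667
Numerator Σ(Δz_t−Δz̄)(Δz_{t+1}−Δz̄) = -9.6944
Denominator Σ(Δz_t−Δz̄)² = 42.4200
r_1(Δz) = -9.6944 / 42.4200 = -0.229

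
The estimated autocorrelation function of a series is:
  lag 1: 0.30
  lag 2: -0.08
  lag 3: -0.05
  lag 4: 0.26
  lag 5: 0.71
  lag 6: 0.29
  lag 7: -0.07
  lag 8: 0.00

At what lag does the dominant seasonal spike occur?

5

The largest autocorrelation is r_5 = 0.71; the remaining lags stay at or below 0.30.
The dominant spike at lag 5 indicates a seasonal period of 5.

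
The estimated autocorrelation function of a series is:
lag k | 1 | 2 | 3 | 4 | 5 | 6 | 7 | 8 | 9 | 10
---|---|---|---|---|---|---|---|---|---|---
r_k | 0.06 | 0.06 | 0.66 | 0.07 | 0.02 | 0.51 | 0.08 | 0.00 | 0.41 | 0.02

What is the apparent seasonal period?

The largest autocorrelation is r_3 = 0.66, with weaker echoes at lags 6 (0.51) and 9 (0.41); the remaining lags stay at or below 0.08.
The dominant spike at lag 3 indicates a seasonal period of 3.

3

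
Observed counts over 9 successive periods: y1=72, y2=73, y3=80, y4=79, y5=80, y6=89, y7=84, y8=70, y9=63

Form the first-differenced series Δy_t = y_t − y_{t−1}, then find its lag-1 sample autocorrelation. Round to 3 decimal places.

First differences Δy: 1, 7, -1, 1, 9, -5, -14, -7
Mean of differences = -1.1250
Numerator Σ(Δy_t−Δȳ)(Δy_{t+1}−Δȳ) = 126.3594
Denominator Σ(Δy_t−Δȳ)² = 392.8750
r_1(Δy) = 126.3594 / 392.8750 = 0.322

0.322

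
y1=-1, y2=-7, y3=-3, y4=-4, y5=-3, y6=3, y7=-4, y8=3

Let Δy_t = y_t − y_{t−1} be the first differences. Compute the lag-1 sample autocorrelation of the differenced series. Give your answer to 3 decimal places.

-0.625

First differences Δy: -6, 4, -1, 1, 6, -7, 7
Mean of differences = 0.5714
Numerator Σ(Δy_t−Δȳ)(Δy_{t+1}−Δȳ) = -116.0408
Denominator Σ(Δy_t−Δȳ)² = 185.7143
r_1(Δy) = -116.0408 / 185.7143 = -0.625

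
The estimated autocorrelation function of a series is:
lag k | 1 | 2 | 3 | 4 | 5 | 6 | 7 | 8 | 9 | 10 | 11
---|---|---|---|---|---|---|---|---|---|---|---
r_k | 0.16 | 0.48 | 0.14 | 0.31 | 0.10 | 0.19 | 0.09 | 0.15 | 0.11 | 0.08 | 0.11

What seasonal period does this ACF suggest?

The largest autocorrelation is r_2 = 0.48, with weaker echoes at lags 4 (0.31) and 6 (0.19); the remaining lags stay at or below 0.16.
The dominant spike at lag 2 indicates a seasonal period of 2.

2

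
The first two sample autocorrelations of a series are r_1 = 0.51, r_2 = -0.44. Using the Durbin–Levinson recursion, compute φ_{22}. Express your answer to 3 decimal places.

-0.946

φ_{22} = (r_2 − r_1²) / (1 − r_1²)
r_1² = (0.51)² = 0.2601
Numerator = -0.44 − 0.2601 = -0.7001; denominator = 1 − 0.2601 = 0.7399
φ_{22} = -0.7001 / 0.7399 = -0.946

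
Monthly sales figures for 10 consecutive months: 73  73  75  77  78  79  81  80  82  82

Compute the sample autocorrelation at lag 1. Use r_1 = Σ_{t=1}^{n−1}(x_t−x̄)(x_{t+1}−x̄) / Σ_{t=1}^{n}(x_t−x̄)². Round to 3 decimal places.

Mean x̄ = (73 + 73 + 75 + 77 + 78 + 79 + 81 + 80 + 82 + 82)/10 = 78.0000
Numerator Σ_{t=1}^{9}(x_t−x̄)(x_{t+1}−x̄) = 76.0000
Denominator Σ(x_t−x̄)² = 106.0000
r_1 = 76.0000 / 106.0000 = 0.717

0.717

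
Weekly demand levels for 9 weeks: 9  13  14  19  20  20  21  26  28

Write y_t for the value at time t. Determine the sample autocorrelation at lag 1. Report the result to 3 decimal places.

0.573

Mean ȳ = (9 + 13 + 14 + 19 + 20 + 20 + 21 + 26 + 28)/9 = 18.8889
Numerator Σ_{t=1}^{8}(y_t−ȳ)(y_{t+1}−ȳ) = 169.9877
Denominator Σ(y_t−ȳ)² = 296.8889
r_1 = 169.9877 / 296.8889 = 0.573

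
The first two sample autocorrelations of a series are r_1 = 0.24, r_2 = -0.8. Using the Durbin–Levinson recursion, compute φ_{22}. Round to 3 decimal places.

φ_{22} = (r_2 − r_1²) / (1 − r_1²)
r_1² = (0.24)² = 0.0576
Numerator = -0.8 − 0.0576 = -0.8576; denominator = 1 − 0.0576 = 0.9424
φ_{22} = -0.8576 / 0.9424 = -0.910

-0.910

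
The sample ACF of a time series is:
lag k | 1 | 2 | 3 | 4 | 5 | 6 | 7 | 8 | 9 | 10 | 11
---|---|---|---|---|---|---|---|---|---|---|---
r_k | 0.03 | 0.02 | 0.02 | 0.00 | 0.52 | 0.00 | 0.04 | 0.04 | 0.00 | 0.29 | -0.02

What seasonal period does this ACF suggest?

The largest autocorrelation is r_5 = 0.52, with a weaker echo at lag 10 (0.29); the remaining lags stay at or below 0.04.
The dominant spike at lag 5 indicates a seasonal period of 5.

5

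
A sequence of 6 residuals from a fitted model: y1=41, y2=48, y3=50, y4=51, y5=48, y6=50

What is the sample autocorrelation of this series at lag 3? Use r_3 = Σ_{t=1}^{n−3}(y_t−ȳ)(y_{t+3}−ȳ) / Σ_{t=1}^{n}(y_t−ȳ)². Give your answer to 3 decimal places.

-0.258

Mean ȳ = (41 + 48 + 50 + 51 + 48 + 50)/6 = 48.0000
Numerator Σ_{t=1}^{3}(y_t−ȳ)(y_{t+3}−ȳ) = -17.0000
Denominator Σ(y_t−ȳ)² = 66.0000
r_3 = -17.0000 / 66.0000 = -0.258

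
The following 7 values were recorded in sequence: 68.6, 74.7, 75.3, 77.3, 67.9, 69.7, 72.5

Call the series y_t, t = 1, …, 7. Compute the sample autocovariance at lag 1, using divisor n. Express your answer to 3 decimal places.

0.327

Mean ȳ = (68.6 + 74.7 + 75.3 + 77.3 + 67.9 + 69.7 + 72.5)/7 = 72.2857
Σ_{t=1}^{6}(y_t−ȳ)(y_{t+1}−ȳ) = 2.2884
γ_1 = 2.2884 / 7 = 0.327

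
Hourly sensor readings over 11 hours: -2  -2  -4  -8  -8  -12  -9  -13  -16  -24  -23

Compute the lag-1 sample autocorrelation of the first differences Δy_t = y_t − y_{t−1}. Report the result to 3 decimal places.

First differences Δy: 0, -2, -4, 0, -4, 3, -4, -3, -8, 1
Mean of differences = -2.1000
Numerator Σ(Δy_t−Δȳ)(Δy_{t+1}−Δȳ) = -38.6100
Denominator Σ(Δy_t−Δȳ)² = 90.9000
r_1(Δy) = -38.6100 / 90.9000 = -0.425

-0.425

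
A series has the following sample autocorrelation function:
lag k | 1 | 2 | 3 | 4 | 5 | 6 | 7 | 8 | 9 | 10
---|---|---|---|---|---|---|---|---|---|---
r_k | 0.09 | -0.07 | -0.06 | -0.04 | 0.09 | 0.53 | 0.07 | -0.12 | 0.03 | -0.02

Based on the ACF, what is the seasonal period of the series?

The largest autocorrelation is r_6 = 0.53; the remaining lags stay at or below 0.09.
The dominant spike at lag 6 indicates a seasonal period of 6.

6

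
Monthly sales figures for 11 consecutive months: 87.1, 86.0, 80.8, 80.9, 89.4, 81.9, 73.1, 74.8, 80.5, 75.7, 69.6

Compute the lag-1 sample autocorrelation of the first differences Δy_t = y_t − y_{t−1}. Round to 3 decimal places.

First differences Δy: -1.1, -5.2, 0.1, 8.5, -7.5, -8.8, 1.7, 5.7, -4.8, -6.1
Mean of differences = -1.7500
Numerator Σ(Δy_t−Δȳ)(Δy_{t+1}−Δȳ) = -16.1375
Denominator Σ(Δy_t−Δȳ)² = 299.2050
r_1(Δy) = -16.1375 / 299.2050 = -0.054

-0.054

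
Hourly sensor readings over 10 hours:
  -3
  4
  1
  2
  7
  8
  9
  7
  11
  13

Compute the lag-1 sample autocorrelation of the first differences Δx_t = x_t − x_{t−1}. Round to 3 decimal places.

First differences Δx: 7, -3, 1, 5, 1, 1, -2, 4, 2
Mean of differences = 1.7778
Numerator Σ(Δx_t−Δx̄)(Δx_{t+1}−Δx̄) = -30.6049
Denominator Σ(Δx_t−Δx̄)² = 81.5556
r_1(Δx) = -30.6049 / 81.5556 = -0.375

-0.375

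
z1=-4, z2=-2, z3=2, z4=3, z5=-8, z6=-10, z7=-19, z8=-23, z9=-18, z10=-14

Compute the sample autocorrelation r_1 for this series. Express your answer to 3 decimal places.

0.775

Mean z̄ = (-4 − 2 + 2 + 3 − 8 − 10 − 19 − 23 − 18 − 14)/10 = -9.3000
Numerator Σ_{t=1}^{9}(z_t−z̄)(z_{t+1}−z̄) = 575.0100
Denominator Σ(z_t−z̄)² = 742.1000
r_1 = 575.0100 / 742.1000 = 0.775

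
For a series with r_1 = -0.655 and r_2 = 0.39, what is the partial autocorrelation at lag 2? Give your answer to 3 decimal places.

φ_{22} = (r_2 − r_1²) / (1 − r_1²)
r_1² = (-0.655)² = 0.429025
Numerator = 0.39 − 0.4290 = -0.0390; denominator = 1 − 0.4290 = 0.5710
φ_{22} = -0.0390 / 0.5710 = -0.068

-0.068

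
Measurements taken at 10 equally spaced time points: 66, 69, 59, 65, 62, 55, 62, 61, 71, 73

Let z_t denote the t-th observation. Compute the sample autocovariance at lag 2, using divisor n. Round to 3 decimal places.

-0.818

Mean z̄ = (66 + 69 + 59 + 65 + 62 + 55 + 62 + 61 + 71 + 73)/10 = 64.3000
Σ_{t=1}^{8}(z_t−z̄)(z_{t+2}−z̄) = -8.1800
γ_2 = -8.1800 / 10 = -0.818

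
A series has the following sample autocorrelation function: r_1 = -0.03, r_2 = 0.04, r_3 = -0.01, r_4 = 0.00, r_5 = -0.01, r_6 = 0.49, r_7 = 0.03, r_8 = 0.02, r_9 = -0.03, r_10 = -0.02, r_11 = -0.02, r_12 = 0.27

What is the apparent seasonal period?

The largest autocorrelation is r_6 = 0.49, with a weaker echo at lag 12 (0.27); the remaining lags stay at or below 0.04.
The dominant spike at lag 6 indicates a seasonal period of 6.

6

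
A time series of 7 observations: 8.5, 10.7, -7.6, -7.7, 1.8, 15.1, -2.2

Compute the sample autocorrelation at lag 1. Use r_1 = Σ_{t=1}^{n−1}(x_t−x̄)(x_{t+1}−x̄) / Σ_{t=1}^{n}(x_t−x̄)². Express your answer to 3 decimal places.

0.017

Mean x̄ = (8.5 + 10.7 − 7.6 − 7.7 + 1.8 + 15.1 − 2.2)/7 = 2.6571
Deviations from mean: 5.8429, 8.0429, -10.2571, -10.3571, -0.8571, 12.4429, -4.8571
Σ(x_t−x̄)(x_{t+1}−x̄) = (46.9933) + (-82.4967) + (106.2347) + (8.8776) + (-10.6653) + (-60.4367) = 8.5067
Denominator Σ(x_t−x̄)² = 490.4571
r_1 = 8.5067 / 490.4571 = 0.017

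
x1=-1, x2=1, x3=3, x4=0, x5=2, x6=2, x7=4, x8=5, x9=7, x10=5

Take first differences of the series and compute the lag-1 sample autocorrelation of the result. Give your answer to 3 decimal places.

-0.415

First differences Δx: 2, 2, -3, 2, 0, 2, 1, 2, -2
Mean of differences = 0.6667
Numerator Σ(Δx_t−Δx̄)(Δx_{t+1}−Δx̄) = -12.4444
Denominator Σ(Δx_t−Δx̄)² = 30.0000
r_1(Δx) = -12.4444 / 30.0000 = -0.415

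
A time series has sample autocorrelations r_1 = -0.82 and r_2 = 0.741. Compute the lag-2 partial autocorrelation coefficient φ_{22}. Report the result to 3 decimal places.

0.209

φ_{22} = (r_2 − r_1²) / (1 − r_1²)
r_1² = (-0.82)² = 0.6724
Numerator = 0.741 − 0.6724 = 0.0686; denominator = 1 − 0.6724 = 0.3276
φ_{22} = 0.0686 / 0.3276 = 0.209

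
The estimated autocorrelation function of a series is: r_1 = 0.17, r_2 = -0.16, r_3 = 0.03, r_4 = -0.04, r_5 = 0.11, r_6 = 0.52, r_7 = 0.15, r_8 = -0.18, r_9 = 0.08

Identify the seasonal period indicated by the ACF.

The largest autocorrelation is r_6 = 0.52; the remaining lags stay at or below 0.17.
The dominant spike at lag 6 indicates a seasonal period of 6.

6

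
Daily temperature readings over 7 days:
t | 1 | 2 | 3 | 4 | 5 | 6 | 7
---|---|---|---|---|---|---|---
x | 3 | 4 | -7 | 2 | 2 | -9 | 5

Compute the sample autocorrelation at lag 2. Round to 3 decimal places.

Mean x̄ = (3 + 4 − 7 + 2 + 2 − 9 + 5)/7 = 0.0000
Σ(x_t−x̄)(x_{t+2}−x̄) = (-21.0000) + (8.0000) + (-14.0000) + (-18.0000) + (10.0000) = -35.0000
Denominator Σ(x_t−x̄)² = 188.0000
r_2 = -35.0000 / 188.0000 = -0.186

-0.186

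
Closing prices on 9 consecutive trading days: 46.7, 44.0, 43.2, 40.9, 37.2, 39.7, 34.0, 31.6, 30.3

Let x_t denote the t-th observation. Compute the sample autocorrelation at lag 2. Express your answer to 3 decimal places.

0.314

Mean x̄ = (46.7 + 44.0 + 43.2 + 40.9 + 37.2 + 39.7 + 34.0 + 31.6 + 30.3)/9 = 38.6222
Σ(x_t−x̄)(x_{t+2}−x̄) = (36.9783) + (12.2494) + (-6.5106) + (2.4549) + (6.5738) + (-7.5684) + (38.4672) = 82.6446
Denominator Σ(x_t−x̄)² = 263.4356
r_2 = 82.6446 / 263.4356 = 0.314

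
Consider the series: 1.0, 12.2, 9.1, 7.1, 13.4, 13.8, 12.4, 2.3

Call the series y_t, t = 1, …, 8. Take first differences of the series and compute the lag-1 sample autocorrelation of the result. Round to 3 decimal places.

First differences Δy: 11.2, -3.1, -2.0, 6.3, 0.4, -1.4, -10.1
Mean of differences = 0.1857
Numerator Σ(Δy_t−Δȳ)(Δy_{t+1}−Δȳ) = -25.0916
Denominator Σ(Δy_t−Δȳ)² = 282.6286
r_1(Δy) = -25.0916 / 282.6286 = -0.089

-0.089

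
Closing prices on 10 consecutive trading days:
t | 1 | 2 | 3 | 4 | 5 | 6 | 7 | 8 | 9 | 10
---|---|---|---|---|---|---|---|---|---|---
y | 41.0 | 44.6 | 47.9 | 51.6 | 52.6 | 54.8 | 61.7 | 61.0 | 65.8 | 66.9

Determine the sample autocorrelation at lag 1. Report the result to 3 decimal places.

Mean ȳ = (41.0 + 44.6 + 47.9 + 51.6 + 52.6 + 54.8 + 61.7 + 61.0 + 65.8 + 66.9)/10 = 54.7900
Numerator Σ_{t=1}^{9}(y_t−ȳ)(y_{t+1}−ȳ) = 484.3559
Denominator Σ(y_t−ȳ)² = 710.6290
r_1 = 484.3559 / 710.6290 = 0.682

0.682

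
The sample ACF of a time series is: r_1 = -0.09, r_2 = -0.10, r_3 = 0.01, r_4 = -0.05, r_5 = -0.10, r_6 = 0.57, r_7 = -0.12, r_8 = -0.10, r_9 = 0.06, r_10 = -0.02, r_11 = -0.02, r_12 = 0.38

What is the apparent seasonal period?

The largest autocorrelation is r_6 = 0.57, with a weaker echo at lag 12 (0.38); the remaining lags stay at or below 0.06.
The dominant spike at lag 6 indicates a seasonal period of 6.

6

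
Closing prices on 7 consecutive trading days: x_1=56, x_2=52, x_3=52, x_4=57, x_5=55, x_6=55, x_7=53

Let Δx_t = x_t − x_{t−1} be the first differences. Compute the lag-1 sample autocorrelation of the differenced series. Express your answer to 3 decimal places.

First differences Δx: -4, 0, 5, -2, 0, -2
Mean of differences = -0.5000
Numerator Σ(Δx_t−Δx̄)(Δx_{t+1}−Δx̄) = -8.7500
Denominator Σ(Δx_t−Δx̄)² = 47.5000
r_1(Δx) = -8.7500 / 47.5000 = -0.184

-0.184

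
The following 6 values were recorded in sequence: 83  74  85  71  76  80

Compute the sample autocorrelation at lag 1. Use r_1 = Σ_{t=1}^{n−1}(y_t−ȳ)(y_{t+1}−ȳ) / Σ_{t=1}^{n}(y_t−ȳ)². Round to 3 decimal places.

-0.586

Mean ȳ = (83 + 74 + 85 + 71 + 76 + 80)/6 = 78.1667
Deviations from mean: 4.8333, -4.1667, 6.8333, -7.1667, -2.1667, 1.8333
Σ(y_t−ȳ)(y_{t+1}−ȳ) = (-20.1389) + (-28.4722) + (-48.9722) + (15.5278) + (-3.9722) = -86.0278
Denominator Σ(y_t−ȳ)² = 146.8333
r_1 = -86.0278 / 146.8333 = -0.586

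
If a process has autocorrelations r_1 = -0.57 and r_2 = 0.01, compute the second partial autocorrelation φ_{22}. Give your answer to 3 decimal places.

-0.466

φ_{22} = (r_2 − r_1²) / (1 − r_1²)
r_1² = (-0.57)² = 0.3249
Numerator = 0.01 − 0.3249 = -0.3149; denominator = 1 − 0.3249 = 0.6751
φ_{22} = -0.3149 / 0.6751 = -0.466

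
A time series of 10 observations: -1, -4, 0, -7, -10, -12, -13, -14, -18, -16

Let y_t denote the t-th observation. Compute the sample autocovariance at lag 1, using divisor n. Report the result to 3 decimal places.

Mean ȳ = (-1 − 4 + 0 − 7 − 10 − 12 − 13 − 14 − 18 − 16)/10 = -9.5000
Σ_{t=1}^{9}(y_t−ȳ)(y_{t+1}−ȳ) = 240.7500
γ_1 = 240.7500 / 10 = 24.075

24.075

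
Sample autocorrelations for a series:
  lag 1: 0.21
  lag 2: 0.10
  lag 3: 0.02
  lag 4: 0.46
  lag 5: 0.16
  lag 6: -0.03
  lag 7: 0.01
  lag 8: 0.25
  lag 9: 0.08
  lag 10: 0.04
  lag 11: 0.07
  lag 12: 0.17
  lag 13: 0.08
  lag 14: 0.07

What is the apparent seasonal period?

4

The largest autocorrelation is r_4 = 0.46, with a weaker echo at lag 8 (0.25); the remaining lags stay at or below 0.21. The elevated value at lag 1 (0.21), dropping to 0.10 at lag 2, reflects decaying short-term dependence rather than seasonality.
The dominant spike at lag 4 indicates a seasonal period of 4.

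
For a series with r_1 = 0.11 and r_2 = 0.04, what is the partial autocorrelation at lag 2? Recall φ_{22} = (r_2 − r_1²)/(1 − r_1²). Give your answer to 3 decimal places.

φ_{22} = (r_2 − r_1²) / (1 − r_1²)
r_1² = (0.11)² = 0.0121
Numerator = 0.04 − 0.0121 = 0.0279; denominator = 1 − 0.0121 = 0.9879
φ_{22} = 0.0279 / 0.9879 = 0.028

0.028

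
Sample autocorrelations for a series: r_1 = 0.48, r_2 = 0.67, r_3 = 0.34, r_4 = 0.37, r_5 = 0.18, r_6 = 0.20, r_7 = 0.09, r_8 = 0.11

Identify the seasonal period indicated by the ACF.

The largest autocorrelation is r_2 = 0.67; the remaining lags stay at or below 0.48.
The dominant spike at lag 2 indicates a seasonal period of 2.

2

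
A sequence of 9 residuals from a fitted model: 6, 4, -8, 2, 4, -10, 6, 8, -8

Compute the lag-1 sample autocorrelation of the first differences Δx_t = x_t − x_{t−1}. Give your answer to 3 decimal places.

-0.345

First differences Δx: -2, -12, 10, 2, -14, 16, 2, -16
Mean of differences = -1.7500
Numerator Σ(Δx_t−Δx̄)(Δx_{t+1}−Δx̄) = -324.0625
Denominator Σ(Δx_t−Δx̄)² = 939.5000
r_1(Δx) = -324.0625 / 939.5000 = -0.345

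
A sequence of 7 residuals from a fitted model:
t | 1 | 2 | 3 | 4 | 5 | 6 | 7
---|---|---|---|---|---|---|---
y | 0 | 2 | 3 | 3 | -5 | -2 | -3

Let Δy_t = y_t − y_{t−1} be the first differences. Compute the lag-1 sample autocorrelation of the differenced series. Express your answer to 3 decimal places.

-0.352

First differences Δy: 2, 1, 0, -8, 3, -1
Mean of differences = -0.5000
Numerator Σ(Δy_t−Δȳ)(Δy_{t+1}−Δȳ) = -27.2500
Denominator Σ(Δy_t−Δȳ)² = 77.5000
r_1(Δy) = -27.2500 / 77.5000 = -0.352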